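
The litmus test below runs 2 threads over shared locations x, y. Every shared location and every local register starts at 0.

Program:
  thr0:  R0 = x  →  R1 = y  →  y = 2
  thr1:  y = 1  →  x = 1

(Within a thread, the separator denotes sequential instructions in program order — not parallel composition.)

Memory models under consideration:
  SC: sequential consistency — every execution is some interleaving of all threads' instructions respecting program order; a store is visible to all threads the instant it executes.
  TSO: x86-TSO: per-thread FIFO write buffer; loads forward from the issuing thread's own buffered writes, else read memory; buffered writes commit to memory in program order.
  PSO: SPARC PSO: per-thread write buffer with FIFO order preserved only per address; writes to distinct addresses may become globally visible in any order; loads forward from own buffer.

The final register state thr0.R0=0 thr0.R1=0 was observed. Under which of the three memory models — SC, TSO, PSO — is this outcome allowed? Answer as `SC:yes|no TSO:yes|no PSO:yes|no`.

outcome vector order: (thr0.R0,thr0.R1)
under SC → (0,0), (0,1), (1,1)
under TSO → (0,0), (0,1), (1,1)
under PSO → (0,0), (0,1), (1,0), (1,1)
target (0,0) ∈ {SC,TSO,PSO}

SC:yes TSO:yes PSO:yes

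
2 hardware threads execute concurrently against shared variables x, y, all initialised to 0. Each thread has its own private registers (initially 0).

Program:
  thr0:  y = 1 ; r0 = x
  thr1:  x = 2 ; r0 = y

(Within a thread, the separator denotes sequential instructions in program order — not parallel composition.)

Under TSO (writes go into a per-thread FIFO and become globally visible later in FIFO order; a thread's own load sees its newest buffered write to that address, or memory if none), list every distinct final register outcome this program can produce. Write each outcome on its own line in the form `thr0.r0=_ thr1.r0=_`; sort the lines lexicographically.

outcome vector order: (thr0.r0,thr1.r0)
|TSO outcomes| = 4

thr0.r0=0 thr1.r0=0
thr0.r0=0 thr1.r0=1
thr0.r0=2 thr1.r0=0
thr0.r0=2 thr1.r0=1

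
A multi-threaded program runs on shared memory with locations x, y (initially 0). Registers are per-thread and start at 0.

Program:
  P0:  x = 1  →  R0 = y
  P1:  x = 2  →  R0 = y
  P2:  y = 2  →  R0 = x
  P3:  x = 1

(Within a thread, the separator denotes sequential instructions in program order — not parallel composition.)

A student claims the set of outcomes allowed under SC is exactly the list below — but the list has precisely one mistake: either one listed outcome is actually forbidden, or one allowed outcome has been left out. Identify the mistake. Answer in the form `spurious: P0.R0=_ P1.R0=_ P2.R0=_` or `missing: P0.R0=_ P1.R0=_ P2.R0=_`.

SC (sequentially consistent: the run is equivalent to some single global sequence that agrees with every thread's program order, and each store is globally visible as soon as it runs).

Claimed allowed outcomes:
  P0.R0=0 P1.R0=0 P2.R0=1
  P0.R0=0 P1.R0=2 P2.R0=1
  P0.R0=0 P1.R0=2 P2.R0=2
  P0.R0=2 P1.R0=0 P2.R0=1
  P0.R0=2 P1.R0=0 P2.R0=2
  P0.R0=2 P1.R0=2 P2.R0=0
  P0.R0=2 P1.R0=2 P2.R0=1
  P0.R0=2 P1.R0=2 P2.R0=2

outcome vector order: (P0.R0,P1.R0,P2.R0)
[SC] allowed = {001 002 021 022 201 202 220 221 222}
SC∖claimed = {002}

missing: P0.R0=0 P1.R0=0 P2.R0=2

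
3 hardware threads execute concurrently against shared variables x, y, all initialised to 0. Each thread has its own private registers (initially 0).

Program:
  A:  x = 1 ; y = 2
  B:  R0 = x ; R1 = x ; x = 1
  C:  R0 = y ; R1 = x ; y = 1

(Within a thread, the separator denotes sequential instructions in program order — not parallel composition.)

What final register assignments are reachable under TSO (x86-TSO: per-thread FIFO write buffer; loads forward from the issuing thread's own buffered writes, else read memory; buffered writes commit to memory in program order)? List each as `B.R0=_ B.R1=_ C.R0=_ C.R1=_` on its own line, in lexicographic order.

outcome vector order: (B.R0,B.R1,C.R0,C.R1)
|TSO outcomes| = 9

B.R0=0 B.R1=0 C.R0=0 C.R1=0
B.R0=0 B.R1=0 C.R0=0 C.R1=1
B.R0=0 B.R1=0 C.R0=2 C.R1=1
B.R0=0 B.R1=1 C.R0=0 C.R1=0
B.R0=0 B.R1=1 C.R0=0 C.R1=1
B.R0=0 B.R1=1 C.R0=2 C.R1=1
B.R0=1 B.R1=1 C.R0=0 C.R1=0
B.R0=1 B.R1=1 C.R0=0 C.R1=1
B.R0=1 B.R1=1 C.R0=2 C.R1=1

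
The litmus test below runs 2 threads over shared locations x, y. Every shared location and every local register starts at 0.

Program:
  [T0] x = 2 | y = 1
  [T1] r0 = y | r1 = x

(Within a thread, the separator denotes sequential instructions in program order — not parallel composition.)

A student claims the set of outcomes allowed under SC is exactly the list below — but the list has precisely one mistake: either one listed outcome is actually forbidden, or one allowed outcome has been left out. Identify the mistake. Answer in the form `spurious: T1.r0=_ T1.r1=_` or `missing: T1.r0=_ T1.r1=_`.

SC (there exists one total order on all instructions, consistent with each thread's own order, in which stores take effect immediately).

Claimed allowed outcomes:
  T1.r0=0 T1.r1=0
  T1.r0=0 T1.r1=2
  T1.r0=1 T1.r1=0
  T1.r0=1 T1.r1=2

spurious: T1.r0=1 T1.r1=0

outcome vector order: (T1.r0,T1.r1)
under SC → 0/0, 0/2, 1/2
claimed∖SC = {1/0}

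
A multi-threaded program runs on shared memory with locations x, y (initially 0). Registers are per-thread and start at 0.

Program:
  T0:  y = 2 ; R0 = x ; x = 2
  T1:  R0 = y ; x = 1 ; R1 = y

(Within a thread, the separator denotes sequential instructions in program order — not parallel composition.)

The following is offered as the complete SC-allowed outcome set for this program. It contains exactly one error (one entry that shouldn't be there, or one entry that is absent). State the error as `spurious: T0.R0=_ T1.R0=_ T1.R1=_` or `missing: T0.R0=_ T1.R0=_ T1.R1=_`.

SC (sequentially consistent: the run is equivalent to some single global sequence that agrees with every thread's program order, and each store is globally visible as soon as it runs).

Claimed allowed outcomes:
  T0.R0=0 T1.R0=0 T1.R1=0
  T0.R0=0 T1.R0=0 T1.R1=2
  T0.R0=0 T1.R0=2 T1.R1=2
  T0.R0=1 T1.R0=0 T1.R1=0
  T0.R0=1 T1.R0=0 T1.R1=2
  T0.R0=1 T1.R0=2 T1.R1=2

outcome vector order: (T0.R0,T1.R0,T1.R1)
SC (5): 0/0/2, 0/2/2, 1/0/0, 1/0/2, 1/2/2
claimed∖SC = {0/0/0}

spurious: T0.R0=0 T1.R0=0 T1.R1=0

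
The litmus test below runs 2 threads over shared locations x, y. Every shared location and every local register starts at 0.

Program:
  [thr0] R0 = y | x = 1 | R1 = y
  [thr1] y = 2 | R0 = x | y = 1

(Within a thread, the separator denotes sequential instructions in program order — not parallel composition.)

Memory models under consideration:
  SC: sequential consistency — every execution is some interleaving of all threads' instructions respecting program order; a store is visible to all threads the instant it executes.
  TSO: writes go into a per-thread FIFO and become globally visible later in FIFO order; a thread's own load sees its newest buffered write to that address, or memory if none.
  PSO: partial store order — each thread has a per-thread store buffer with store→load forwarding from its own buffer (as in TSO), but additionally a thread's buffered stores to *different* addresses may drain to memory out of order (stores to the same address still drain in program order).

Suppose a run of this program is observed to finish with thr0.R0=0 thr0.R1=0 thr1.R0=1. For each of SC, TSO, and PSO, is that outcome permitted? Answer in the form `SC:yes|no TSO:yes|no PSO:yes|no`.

SC:yes TSO:yes PSO:yes

outcome vector order: (thr0.R0,thr0.R1,thr1.R0)
[SC] allowed = {0/0/1, 0/1/0, 0/1/1, 0/2/0, 0/2/1, 1/1/0, 2/1/0, 2/1/1, 2/2/0, 2/2/1}
[TSO] allowed = {0/0/0, 0/0/1, 0/1/0, 0/1/1, 0/2/0, 0/2/1, 1/1/0, 2/1/0, 2/1/1, 2/2/0, 2/2/1}
[PSO] allowed = {0/0/0, 0/0/1, 0/1/0, 0/1/1, 0/2/0, 0/2/1, 1/1/0, 2/1/0, 2/1/1, 2/2/0, 2/2/1}
target 0/0/1 ∈ {SC,TSO,PSO}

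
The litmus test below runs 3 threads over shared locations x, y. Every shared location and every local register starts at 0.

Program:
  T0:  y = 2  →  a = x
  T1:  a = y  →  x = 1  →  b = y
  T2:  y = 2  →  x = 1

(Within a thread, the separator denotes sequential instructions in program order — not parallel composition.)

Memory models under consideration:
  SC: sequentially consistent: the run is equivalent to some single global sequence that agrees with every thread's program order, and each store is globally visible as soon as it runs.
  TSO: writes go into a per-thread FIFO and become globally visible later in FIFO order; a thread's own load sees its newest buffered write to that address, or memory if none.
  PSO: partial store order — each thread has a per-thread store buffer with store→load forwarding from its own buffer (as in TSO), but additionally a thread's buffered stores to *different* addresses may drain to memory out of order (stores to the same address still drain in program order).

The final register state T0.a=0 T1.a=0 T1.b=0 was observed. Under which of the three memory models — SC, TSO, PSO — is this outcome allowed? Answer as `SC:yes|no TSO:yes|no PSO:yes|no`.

SC:no TSO:yes PSO:yes

outcome vector order: (T0.a,T1.a,T1.b)
SC (5): 002, 022, 100, 102, 122
TSO (6): 000, 002, 022, 100, 102, 122
PSO (6): 000, 002, 022, 100, 102, 122
target 000 ∈ {TSO,PSO}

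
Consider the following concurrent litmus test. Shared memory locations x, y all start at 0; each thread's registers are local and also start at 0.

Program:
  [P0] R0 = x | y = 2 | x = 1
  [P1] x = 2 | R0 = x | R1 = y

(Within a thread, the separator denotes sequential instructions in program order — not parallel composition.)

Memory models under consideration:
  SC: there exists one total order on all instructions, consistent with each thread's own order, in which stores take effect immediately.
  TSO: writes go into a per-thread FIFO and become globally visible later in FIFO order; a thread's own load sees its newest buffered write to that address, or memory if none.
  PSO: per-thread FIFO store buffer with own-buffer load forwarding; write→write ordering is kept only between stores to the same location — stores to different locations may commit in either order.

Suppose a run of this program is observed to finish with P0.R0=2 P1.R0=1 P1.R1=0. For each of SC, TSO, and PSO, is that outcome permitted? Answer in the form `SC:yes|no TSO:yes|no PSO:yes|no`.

outcome vector order: (P0.R0,P1.R0,P1.R1)
SC: 6 outcomes — {<0 1 2> <0 2 0> <0 2 2> <2 1 2> <2 2 0> <2 2 2>}
TSO: 6 outcomes — {<0 1 2> <0 2 0> <0 2 2> <2 1 2> <2 2 0> <2 2 2>}
PSO: 8 outcomes — {<0 1 0> <0 1 2> <0 2 0> <0 2 2> <2 1 0> <2 1 2> <2 2 0> <2 2 2>}
target <2 1 0> ∈ {PSO}

SC:no TSO:no PSO:yes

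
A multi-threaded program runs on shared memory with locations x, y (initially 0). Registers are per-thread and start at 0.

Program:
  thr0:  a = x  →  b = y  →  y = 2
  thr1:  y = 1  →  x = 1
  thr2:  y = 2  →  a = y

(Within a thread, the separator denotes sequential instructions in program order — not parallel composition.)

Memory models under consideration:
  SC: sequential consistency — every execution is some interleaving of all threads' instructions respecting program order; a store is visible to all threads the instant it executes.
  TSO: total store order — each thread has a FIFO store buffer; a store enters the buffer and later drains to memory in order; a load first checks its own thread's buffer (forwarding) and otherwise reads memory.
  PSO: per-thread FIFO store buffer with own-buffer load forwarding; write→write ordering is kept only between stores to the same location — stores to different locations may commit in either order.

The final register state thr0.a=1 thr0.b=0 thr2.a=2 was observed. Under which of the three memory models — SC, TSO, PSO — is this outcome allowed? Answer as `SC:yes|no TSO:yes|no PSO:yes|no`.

SC:no TSO:no PSO:yes

outcome vector order: (thr0.a,thr0.b,thr2.a)
[SC] allowed = {(0,0,1) (0,0,2) (0,1,1) (0,1,2) (0,2,1) (0,2,2) (1,1,1) (1,1,2) (1,2,2)}
[TSO] allowed = {(0,0,1) (0,0,2) (0,1,1) (0,1,2) (0,2,1) (0,2,2) (1,1,1) (1,1,2) (1,2,2)}
[PSO] allowed = {(0,0,1) (0,0,2) (0,1,1) (0,1,2) (0,2,1) (0,2,2) (1,0,1) (1,0,2) (1,1,1) (1,1,2) (1,2,1) (1,2,2)}
target (1,0,2) ∈ {PSO}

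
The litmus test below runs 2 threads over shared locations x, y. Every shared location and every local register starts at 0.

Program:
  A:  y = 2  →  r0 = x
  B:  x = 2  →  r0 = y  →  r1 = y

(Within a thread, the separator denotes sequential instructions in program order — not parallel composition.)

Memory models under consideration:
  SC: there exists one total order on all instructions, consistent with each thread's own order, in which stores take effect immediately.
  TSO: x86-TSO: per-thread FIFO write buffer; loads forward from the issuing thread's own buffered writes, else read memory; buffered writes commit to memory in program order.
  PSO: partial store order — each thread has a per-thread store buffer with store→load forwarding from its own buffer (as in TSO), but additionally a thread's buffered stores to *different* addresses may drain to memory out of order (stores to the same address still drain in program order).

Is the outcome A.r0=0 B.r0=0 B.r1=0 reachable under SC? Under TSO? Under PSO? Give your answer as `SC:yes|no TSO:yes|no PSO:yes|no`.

SC:no TSO:yes PSO:yes

outcome vector order: (A.r0,B.r0,B.r1)
SC (4): <0 2 2> <2 0 0> <2 0 2> <2 2 2>
TSO (6): <0 0 0> <0 0 2> <0 2 2> <2 0 0> <2 0 2> <2 2 2>
PSO (6): <0 0 0> <0 0 2> <0 2 2> <2 0 0> <2 0 2> <2 2 2>
target <0 0 0> ∈ {TSO,PSO}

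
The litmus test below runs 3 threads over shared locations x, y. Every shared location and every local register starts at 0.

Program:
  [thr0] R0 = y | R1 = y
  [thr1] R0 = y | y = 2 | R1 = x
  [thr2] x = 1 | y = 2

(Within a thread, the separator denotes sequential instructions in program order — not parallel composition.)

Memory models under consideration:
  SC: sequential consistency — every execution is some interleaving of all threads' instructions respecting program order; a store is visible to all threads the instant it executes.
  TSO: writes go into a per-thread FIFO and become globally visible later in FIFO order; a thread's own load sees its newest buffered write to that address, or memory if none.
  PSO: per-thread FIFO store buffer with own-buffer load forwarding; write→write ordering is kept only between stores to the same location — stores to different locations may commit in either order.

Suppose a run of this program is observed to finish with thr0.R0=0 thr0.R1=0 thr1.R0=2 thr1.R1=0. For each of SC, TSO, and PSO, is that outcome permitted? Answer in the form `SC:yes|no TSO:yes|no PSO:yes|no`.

SC:no TSO:no PSO:yes

outcome vector order: (thr0.R0,thr0.R1,thr1.R0,thr1.R1)
under SC → 0/0/0/0, 0/0/0/1, 0/0/2/1, 0/2/0/0, 0/2/0/1, 0/2/2/1, 2/2/0/0, 2/2/0/1, 2/2/2/1
under TSO → 0/0/0/0, 0/0/0/1, 0/0/2/1, 0/2/0/0, 0/2/0/1, 0/2/2/1, 2/2/0/0, 2/2/0/1, 2/2/2/1
under PSO → 0/0/0/0, 0/0/0/1, 0/0/2/0, 0/0/2/1, 0/2/0/0, 0/2/0/1, 0/2/2/0, 0/2/2/1, 2/2/0/0, 2/2/0/1, 2/2/2/0, 2/2/2/1
target 0/0/2/0 ∈ {PSO}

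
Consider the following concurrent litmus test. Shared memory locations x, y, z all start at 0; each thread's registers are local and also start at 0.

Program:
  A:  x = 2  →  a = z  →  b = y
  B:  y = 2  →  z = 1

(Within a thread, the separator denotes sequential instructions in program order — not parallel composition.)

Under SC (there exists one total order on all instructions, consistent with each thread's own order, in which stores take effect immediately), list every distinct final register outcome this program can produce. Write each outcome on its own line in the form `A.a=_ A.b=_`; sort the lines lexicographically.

outcome vector order: (A.a,A.b)
|SC outcomes| = 3

A.a=0 A.b=0
A.a=0 A.b=2
A.a=1 A.b=2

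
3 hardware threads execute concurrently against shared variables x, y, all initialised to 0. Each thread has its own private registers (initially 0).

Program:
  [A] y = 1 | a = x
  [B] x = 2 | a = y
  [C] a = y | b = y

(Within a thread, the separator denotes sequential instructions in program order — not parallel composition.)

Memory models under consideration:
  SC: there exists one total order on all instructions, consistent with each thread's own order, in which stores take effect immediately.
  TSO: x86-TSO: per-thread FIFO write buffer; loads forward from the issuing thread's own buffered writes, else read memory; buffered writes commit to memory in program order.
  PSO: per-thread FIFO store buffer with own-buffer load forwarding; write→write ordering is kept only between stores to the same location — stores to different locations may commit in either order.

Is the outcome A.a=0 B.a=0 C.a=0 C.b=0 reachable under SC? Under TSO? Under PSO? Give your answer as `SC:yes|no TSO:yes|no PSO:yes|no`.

SC:no TSO:yes PSO:yes

outcome vector order: (A.a,B.a,C.a,C.b)
[SC] allowed = {0/1/0/0; 0/1/0/1; 0/1/1/1; 2/0/0/0; 2/0/0/1; 2/0/1/1; 2/1/0/0; 2/1/0/1; 2/1/1/1}
[TSO] allowed = {0/0/0/0; 0/0/0/1; 0/0/1/1; 0/1/0/0; 0/1/0/1; 0/1/1/1; 2/0/0/0; 2/0/0/1; 2/0/1/1; 2/1/0/0; 2/1/0/1; 2/1/1/1}
[PSO] allowed = {0/0/0/0; 0/0/0/1; 0/0/1/1; 0/1/0/0; 0/1/0/1; 0/1/1/1; 2/0/0/0; 2/0/0/1; 2/0/1/1; 2/1/0/0; 2/1/0/1; 2/1/1/1}
target 0/0/0/0 ∈ {TSO,PSO}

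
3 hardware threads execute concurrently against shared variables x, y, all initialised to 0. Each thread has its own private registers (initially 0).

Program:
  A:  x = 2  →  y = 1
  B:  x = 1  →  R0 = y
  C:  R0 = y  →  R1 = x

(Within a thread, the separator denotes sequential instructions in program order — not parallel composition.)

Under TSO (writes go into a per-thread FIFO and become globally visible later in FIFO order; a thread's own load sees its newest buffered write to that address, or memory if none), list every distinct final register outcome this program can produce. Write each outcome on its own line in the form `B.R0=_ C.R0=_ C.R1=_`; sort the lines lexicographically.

B.R0=0 C.R0=0 C.R1=0
B.R0=0 C.R0=0 C.R1=1
B.R0=0 C.R0=0 C.R1=2
B.R0=0 C.R0=1 C.R1=1
B.R0=0 C.R0=1 C.R1=2
B.R0=1 C.R0=0 C.R1=0
B.R0=1 C.R0=0 C.R1=1
B.R0=1 C.R0=0 C.R1=2
B.R0=1 C.R0=1 C.R1=1
B.R0=1 C.R0=1 C.R1=2

outcome vector order: (B.R0,C.R0,C.R1)
|TSO outcomes| = 10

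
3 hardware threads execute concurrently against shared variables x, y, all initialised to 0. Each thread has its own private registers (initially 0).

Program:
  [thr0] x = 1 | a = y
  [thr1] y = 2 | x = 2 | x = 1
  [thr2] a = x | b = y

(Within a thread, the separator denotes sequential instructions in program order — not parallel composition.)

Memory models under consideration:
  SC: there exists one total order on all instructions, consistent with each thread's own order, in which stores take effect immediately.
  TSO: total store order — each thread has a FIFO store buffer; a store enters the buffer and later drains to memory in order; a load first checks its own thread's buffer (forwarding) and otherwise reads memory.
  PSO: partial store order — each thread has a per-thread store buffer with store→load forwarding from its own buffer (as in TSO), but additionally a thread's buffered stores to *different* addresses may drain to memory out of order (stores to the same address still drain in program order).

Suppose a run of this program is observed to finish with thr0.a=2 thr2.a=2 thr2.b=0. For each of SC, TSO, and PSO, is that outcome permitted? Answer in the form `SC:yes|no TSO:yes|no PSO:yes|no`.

outcome vector order: (thr0.a,thr2.a,thr2.b)
under SC → 0/0/0 0/0/2 0/1/0 0/1/2 0/2/2 2/0/0 2/0/2 2/1/0 2/1/2 2/2/2
under TSO → 0/0/0 0/0/2 0/1/0 0/1/2 0/2/2 2/0/0 2/0/2 2/1/0 2/1/2 2/2/2
under PSO → 0/0/0 0/0/2 0/1/0 0/1/2 0/2/0 0/2/2 2/0/0 2/0/2 2/1/0 2/1/2 2/2/0 2/2/2
target 2/2/0 ∈ {PSO}

SC:no TSO:no PSO:yes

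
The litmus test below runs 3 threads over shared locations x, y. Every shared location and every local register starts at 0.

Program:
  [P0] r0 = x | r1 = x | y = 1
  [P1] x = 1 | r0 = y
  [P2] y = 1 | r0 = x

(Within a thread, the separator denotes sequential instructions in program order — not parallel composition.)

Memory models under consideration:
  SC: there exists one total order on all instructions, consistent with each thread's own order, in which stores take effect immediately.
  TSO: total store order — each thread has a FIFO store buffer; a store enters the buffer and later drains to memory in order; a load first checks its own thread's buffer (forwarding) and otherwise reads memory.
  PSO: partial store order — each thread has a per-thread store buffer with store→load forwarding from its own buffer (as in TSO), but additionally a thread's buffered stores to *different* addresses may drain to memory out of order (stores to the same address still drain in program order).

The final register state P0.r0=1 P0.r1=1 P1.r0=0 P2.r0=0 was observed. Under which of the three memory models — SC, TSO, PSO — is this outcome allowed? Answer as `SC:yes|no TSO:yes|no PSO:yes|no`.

outcome vector order: (P0.r0,P0.r1,P1.r0,P2.r0)
[SC] allowed = {(0,0,0,1); (0,0,1,0); (0,0,1,1); (0,1,0,1); (0,1,1,0); (0,1,1,1); (1,1,0,1); (1,1,1,0); (1,1,1,1)}
[TSO] allowed = {(0,0,0,0); (0,0,0,1); (0,0,1,0); (0,0,1,1); (0,1,0,0); (0,1,0,1); (0,1,1,0); (0,1,1,1); (1,1,0,0); (1,1,0,1); (1,1,1,0); (1,1,1,1)}
[PSO] allowed = {(0,0,0,0); (0,0,0,1); (0,0,1,0); (0,0,1,1); (0,1,0,0); (0,1,0,1); (0,1,1,0); (0,1,1,1); (1,1,0,0); (1,1,0,1); (1,1,1,0); (1,1,1,1)}
target (1,1,0,0) ∈ {TSO,PSO}

SC:no TSO:yes PSO:yes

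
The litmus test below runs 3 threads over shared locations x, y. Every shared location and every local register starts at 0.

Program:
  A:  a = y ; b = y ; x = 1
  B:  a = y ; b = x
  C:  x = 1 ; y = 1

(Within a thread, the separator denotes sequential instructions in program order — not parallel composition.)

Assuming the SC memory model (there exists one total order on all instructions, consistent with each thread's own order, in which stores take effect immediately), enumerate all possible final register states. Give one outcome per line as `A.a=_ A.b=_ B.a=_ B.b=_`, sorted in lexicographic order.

outcome vector order: (A.a,A.b,B.a,B.b)
|SC outcomes| = 9

A.a=0 A.b=0 B.a=0 B.b=0
A.a=0 A.b=0 B.a=0 B.b=1
A.a=0 A.b=0 B.a=1 B.b=1
A.a=0 A.b=1 B.a=0 B.b=0
A.a=0 A.b=1 B.a=0 B.b=1
A.a=0 A.b=1 B.a=1 B.b=1
A.a=1 A.b=1 B.a=0 B.b=0
A.a=1 A.b=1 B.a=0 B.b=1
A.a=1 A.b=1 B.a=1 B.b=1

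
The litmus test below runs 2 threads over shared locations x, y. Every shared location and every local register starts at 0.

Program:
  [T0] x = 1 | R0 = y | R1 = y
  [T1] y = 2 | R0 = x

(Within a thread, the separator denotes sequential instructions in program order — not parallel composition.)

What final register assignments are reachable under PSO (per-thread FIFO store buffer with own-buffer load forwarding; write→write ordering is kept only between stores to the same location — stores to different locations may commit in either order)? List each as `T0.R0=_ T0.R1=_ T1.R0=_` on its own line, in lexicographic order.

outcome vector order: (T0.R0,T0.R1,T1.R0)
|PSO outcomes| = 6

T0.R0=0 T0.R1=0 T1.R0=0
T0.R0=0 T0.R1=0 T1.R0=1
T0.R0=0 T0.R1=2 T1.R0=0
T0.R0=0 T0.R1=2 T1.R0=1
T0.R0=2 T0.R1=2 T1.R0=0
T0.R0=2 T0.R1=2 T1.R0=1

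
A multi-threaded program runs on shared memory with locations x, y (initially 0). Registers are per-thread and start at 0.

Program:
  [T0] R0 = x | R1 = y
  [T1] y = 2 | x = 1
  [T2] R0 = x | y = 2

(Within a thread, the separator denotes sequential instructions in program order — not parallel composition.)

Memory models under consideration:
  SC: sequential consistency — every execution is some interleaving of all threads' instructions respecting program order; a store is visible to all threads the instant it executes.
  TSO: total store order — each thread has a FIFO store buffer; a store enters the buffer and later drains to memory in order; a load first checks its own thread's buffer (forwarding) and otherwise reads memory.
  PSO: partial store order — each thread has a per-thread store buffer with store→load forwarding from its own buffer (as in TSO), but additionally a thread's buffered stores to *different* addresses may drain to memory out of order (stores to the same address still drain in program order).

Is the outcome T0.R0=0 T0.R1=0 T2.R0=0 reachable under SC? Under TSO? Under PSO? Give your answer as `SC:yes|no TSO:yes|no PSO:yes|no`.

outcome vector order: (T0.R0,T0.R1,T2.R0)
SC (6): (0,0,0) (0,0,1) (0,2,0) (0,2,1) (1,2,0) (1,2,1)
TSO (6): (0,0,0) (0,0,1) (0,2,0) (0,2,1) (1,2,0) (1,2,1)
PSO (8): (0,0,0) (0,0,1) (0,2,0) (0,2,1) (1,0,0) (1,0,1) (1,2,0) (1,2,1)
target (0,0,0) ∈ {SC,TSO,PSO}

SC:yes TSO:yes PSO:yes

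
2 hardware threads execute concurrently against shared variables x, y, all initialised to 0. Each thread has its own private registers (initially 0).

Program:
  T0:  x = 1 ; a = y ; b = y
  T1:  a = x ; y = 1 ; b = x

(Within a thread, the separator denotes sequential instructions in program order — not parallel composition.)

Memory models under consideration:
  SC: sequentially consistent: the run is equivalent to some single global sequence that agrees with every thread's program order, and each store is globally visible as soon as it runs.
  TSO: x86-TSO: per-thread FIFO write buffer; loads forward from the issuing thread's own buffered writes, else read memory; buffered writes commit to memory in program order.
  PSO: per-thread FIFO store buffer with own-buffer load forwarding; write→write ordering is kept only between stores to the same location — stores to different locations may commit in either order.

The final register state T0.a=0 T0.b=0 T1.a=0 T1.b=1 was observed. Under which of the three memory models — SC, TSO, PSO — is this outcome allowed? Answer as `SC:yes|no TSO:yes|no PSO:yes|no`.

SC:yes TSO:yes PSO:yes

outcome vector order: (T0.a,T0.b,T1.a,T1.b)
[SC] allowed = {<0 0 0 1>, <0 0 1 1>, <0 1 0 1>, <0 1 1 1>, <1 1 0 0>, <1 1 0 1>, <1 1 1 1>}
[TSO] allowed = {<0 0 0 0>, <0 0 0 1>, <0 0 1 1>, <0 1 0 0>, <0 1 0 1>, <0 1 1 1>, <1 1 0 0>, <1 1 0 1>, <1 1 1 1>}
[PSO] allowed = {<0 0 0 0>, <0 0 0 1>, <0 0 1 1>, <0 1 0 0>, <0 1 0 1>, <0 1 1 1>, <1 1 0 0>, <1 1 0 1>, <1 1 1 1>}
target <0 0 0 1> ∈ {SC,TSO,PSO}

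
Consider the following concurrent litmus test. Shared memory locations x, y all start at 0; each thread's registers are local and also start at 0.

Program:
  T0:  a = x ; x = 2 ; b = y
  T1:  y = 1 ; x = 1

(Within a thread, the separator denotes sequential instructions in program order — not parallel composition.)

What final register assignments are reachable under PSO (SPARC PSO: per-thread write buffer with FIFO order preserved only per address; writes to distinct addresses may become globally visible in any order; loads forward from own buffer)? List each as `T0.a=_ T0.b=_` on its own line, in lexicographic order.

outcome vector order: (T0.a,T0.b)
|PSO outcomes| = 4

T0.a=0 T0.b=0
T0.a=0 T0.b=1
T0.a=1 T0.b=0
T0.a=1 T0.b=1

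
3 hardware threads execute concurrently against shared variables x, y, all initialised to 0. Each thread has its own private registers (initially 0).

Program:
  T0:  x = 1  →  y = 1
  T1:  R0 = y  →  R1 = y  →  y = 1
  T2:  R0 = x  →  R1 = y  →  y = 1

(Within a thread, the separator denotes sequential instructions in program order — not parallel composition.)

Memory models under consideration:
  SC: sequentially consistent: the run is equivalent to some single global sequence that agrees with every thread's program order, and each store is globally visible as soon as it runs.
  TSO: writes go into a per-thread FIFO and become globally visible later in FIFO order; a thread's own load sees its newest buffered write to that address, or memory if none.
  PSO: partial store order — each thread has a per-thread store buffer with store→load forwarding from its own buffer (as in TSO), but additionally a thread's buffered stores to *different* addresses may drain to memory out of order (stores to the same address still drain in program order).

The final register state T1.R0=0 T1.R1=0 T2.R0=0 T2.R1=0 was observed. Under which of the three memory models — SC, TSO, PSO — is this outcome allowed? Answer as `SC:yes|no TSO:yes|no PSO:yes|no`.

outcome vector order: (T1.R0,T1.R1,T2.R0,T2.R1)
SC (12): (0,0,0,0); (0,0,0,1); (0,0,1,0); (0,0,1,1); (0,1,0,0); (0,1,0,1); (0,1,1,0); (0,1,1,1); (1,1,0,0); (1,1,0,1); (1,1,1,0); (1,1,1,1)
TSO (12): (0,0,0,0); (0,0,0,1); (0,0,1,0); (0,0,1,1); (0,1,0,0); (0,1,0,1); (0,1,1,0); (0,1,1,1); (1,1,0,0); (1,1,0,1); (1,1,1,0); (1,1,1,1)
PSO (12): (0,0,0,0); (0,0,0,1); (0,0,1,0); (0,0,1,1); (0,1,0,0); (0,1,0,1); (0,1,1,0); (0,1,1,1); (1,1,0,0); (1,1,0,1); (1,1,1,0); (1,1,1,1)
target (0,0,0,0) ∈ {SC,TSO,PSO}

SC:yes TSO:yes PSO:yes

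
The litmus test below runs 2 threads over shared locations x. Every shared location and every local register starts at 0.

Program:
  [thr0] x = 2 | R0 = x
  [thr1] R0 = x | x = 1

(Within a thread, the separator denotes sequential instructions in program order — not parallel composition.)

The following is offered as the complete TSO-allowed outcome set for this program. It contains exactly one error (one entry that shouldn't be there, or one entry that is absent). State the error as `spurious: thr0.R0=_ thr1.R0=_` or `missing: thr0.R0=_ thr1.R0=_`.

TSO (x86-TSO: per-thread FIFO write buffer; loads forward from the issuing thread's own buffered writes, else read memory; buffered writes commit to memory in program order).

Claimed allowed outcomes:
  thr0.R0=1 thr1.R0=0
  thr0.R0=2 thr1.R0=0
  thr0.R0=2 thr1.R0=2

outcome vector order: (thr0.R0,thr1.R0)
under TSO → (1,0); (1,2); (2,0); (2,2)
TSO∖claimed = {(1,2)}

missing: thr0.R0=1 thr1.R0=2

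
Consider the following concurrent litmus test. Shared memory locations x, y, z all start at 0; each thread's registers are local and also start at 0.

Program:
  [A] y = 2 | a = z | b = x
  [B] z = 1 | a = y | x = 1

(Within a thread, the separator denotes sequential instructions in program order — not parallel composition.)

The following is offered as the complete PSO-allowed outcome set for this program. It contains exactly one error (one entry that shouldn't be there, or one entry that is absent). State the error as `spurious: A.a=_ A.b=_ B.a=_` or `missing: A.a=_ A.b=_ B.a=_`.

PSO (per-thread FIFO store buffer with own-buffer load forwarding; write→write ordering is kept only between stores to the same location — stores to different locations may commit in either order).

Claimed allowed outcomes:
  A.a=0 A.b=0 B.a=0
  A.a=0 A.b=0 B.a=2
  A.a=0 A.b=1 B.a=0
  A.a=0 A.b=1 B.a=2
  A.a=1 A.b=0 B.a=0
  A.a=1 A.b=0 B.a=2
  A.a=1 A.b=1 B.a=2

missing: A.a=1 A.b=1 B.a=0

outcome vector order: (A.a,A.b,B.a)
[PSO] allowed = {<0 0 0>, <0 0 2>, <0 1 0>, <0 1 2>, <1 0 0>, <1 0 2>, <1 1 0>, <1 1 2>}
PSO∖claimed = {<1 1 0>}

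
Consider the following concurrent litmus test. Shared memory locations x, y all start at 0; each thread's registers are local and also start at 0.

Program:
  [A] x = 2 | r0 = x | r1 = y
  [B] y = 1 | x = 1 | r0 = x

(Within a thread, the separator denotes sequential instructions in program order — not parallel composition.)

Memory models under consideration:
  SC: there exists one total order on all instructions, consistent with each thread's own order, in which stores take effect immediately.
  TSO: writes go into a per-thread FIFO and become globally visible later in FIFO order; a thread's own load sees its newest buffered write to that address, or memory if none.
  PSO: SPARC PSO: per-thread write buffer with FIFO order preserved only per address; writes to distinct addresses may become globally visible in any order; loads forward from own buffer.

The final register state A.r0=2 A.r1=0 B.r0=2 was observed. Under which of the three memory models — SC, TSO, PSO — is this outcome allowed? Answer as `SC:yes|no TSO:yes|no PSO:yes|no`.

SC:no TSO:yes PSO:yes

outcome vector order: (A.r0,A.r1,B.r0)
SC (4): <1 1 1> <2 0 1> <2 1 1> <2 1 2>
TSO (5): <1 1 1> <2 0 1> <2 0 2> <2 1 1> <2 1 2>
PSO (6): <1 0 1> <1 1 1> <2 0 1> <2 0 2> <2 1 1> <2 1 2>
target <2 0 2> ∈ {TSO,PSO}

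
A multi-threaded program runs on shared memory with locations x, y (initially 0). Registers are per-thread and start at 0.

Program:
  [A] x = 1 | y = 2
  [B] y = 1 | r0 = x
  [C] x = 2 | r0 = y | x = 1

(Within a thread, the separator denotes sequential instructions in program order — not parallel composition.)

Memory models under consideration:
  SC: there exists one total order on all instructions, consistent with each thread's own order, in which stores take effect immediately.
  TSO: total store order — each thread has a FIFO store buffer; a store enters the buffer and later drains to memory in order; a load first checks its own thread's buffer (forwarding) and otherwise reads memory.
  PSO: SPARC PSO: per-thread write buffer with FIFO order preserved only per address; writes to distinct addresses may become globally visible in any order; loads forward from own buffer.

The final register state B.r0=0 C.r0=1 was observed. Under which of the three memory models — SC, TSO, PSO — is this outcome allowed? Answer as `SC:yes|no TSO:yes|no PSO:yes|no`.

outcome vector order: (B.r0,C.r0)
under SC → 01, 02, 10, 11, 12, 20, 21, 22
under TSO → 00, 01, 02, 10, 11, 12, 20, 21, 22
under PSO → 00, 01, 02, 10, 11, 12, 20, 21, 22
target 01 ∈ {SC,TSO,PSO}

SC:yes TSO:yes PSO:yes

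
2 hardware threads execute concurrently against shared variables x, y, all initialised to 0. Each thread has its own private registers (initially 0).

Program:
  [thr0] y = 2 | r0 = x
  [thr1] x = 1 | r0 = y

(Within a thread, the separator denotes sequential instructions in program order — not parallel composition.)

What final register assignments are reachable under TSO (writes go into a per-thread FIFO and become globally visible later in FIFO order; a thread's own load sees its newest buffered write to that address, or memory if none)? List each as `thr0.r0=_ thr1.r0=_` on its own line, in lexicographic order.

thr0.r0=0 thr1.r0=0
thr0.r0=0 thr1.r0=2
thr0.r0=1 thr1.r0=0
thr0.r0=1 thr1.r0=2

outcome vector order: (thr0.r0,thr1.r0)
|TSO outcomes| = 4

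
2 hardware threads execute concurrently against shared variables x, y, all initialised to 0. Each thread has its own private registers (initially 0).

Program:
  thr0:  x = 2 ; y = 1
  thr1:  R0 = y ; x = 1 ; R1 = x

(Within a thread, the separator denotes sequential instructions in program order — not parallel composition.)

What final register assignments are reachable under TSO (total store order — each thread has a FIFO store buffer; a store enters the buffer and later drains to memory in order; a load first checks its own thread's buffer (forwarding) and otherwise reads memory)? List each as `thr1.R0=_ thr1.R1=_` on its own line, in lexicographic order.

thr1.R0=0 thr1.R1=1
thr1.R0=0 thr1.R1=2
thr1.R0=1 thr1.R1=1

outcome vector order: (thr1.R0,thr1.R1)
|TSO outcomes| = 3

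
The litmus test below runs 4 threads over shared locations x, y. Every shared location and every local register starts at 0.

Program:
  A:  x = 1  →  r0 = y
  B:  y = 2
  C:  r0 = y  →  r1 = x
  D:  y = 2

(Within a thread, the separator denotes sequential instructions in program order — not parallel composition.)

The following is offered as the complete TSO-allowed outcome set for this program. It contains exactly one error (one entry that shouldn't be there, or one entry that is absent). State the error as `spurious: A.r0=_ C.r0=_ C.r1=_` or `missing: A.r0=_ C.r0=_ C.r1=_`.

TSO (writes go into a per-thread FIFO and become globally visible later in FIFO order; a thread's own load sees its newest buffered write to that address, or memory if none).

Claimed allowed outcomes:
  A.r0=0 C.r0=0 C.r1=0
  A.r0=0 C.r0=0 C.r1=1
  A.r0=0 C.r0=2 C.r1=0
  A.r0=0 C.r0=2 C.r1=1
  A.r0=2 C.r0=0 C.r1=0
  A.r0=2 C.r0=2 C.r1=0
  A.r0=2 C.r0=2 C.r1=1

missing: A.r0=2 C.r0=0 C.r1=1

outcome vector order: (A.r0,C.r0,C.r1)
TSO: 8 outcomes — {0/0/0 0/0/1 0/2/0 0/2/1 2/0/0 2/0/1 2/2/0 2/2/1}
TSO∖claimed = {2/0/1}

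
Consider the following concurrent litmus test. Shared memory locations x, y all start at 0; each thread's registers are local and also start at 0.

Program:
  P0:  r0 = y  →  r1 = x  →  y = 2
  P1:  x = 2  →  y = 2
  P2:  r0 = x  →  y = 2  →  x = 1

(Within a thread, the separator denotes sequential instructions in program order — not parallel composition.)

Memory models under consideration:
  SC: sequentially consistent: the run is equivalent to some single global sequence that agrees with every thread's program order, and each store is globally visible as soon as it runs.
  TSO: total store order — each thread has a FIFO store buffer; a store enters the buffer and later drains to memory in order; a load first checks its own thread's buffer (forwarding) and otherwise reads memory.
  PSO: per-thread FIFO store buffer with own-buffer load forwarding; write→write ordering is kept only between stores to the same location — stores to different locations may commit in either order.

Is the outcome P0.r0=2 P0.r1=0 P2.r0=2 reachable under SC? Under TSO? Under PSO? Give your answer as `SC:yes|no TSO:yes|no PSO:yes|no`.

SC:no TSO:no PSO:yes

outcome vector order: (P0.r0,P0.r1,P2.r0)
[SC] allowed = {<0 0 0> <0 0 2> <0 1 0> <0 1 2> <0 2 0> <0 2 2> <2 0 0> <2 1 0> <2 1 2> <2 2 0> <2 2 2>}
[TSO] allowed = {<0 0 0> <0 0 2> <0 1 0> <0 1 2> <0 2 0> <0 2 2> <2 0 0> <2 1 0> <2 1 2> <2 2 0> <2 2 2>}
[PSO] allowed = {<0 0 0> <0 0 2> <0 1 0> <0 1 2> <0 2 0> <0 2 2> <2 0 0> <2 0 2> <2 1 0> <2 1 2> <2 2 0> <2 2 2>}
target <2 0 2> ∈ {PSO}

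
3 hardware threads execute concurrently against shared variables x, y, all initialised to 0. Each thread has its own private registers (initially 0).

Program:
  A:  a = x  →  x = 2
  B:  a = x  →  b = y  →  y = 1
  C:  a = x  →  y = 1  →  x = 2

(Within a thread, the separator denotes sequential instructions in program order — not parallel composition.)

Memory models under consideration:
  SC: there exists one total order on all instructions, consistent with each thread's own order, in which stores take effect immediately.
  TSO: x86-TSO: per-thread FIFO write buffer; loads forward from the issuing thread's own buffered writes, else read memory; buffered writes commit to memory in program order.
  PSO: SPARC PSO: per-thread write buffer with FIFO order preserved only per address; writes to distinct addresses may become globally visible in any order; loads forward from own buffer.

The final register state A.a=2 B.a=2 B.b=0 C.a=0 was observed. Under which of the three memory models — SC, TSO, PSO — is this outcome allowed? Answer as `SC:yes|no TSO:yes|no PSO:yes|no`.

outcome vector order: (A.a,B.a,B.b,C.a)
under SC → (0,0,0,0); (0,0,0,2); (0,0,1,0); (0,0,1,2); (0,2,0,0); (0,2,0,2); (0,2,1,0); (0,2,1,2); (2,0,0,0); (2,0,1,0); (2,2,1,0)
under TSO → (0,0,0,0); (0,0,0,2); (0,0,1,0); (0,0,1,2); (0,2,0,0); (0,2,0,2); (0,2,1,0); (0,2,1,2); (2,0,0,0); (2,0,1,0); (2,2,1,0)
under PSO → (0,0,0,0); (0,0,0,2); (0,0,1,0); (0,0,1,2); (0,2,0,0); (0,2,0,2); (0,2,1,0); (0,2,1,2); (2,0,0,0); (2,0,1,0); (2,2,0,0); (2,2,1,0)
target (2,2,0,0) ∈ {PSO}

SC:no TSO:no PSO:yes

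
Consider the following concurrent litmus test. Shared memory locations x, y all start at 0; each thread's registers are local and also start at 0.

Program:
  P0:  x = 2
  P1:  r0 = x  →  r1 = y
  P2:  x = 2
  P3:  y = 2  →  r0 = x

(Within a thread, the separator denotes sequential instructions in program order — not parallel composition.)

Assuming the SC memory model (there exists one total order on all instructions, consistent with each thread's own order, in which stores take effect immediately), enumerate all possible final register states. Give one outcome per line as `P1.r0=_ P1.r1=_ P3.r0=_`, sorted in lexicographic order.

outcome vector order: (P1.r0,P1.r1,P3.r0)
|SC outcomes| = 7

P1.r0=0 P1.r1=0 P3.r0=0
P1.r0=0 P1.r1=0 P3.r0=2
P1.r0=0 P1.r1=2 P3.r0=0
P1.r0=0 P1.r1=2 P3.r0=2
P1.r0=2 P1.r1=0 P3.r0=2
P1.r0=2 P1.r1=2 P3.r0=0
P1.r0=2 P1.r1=2 P3.r0=2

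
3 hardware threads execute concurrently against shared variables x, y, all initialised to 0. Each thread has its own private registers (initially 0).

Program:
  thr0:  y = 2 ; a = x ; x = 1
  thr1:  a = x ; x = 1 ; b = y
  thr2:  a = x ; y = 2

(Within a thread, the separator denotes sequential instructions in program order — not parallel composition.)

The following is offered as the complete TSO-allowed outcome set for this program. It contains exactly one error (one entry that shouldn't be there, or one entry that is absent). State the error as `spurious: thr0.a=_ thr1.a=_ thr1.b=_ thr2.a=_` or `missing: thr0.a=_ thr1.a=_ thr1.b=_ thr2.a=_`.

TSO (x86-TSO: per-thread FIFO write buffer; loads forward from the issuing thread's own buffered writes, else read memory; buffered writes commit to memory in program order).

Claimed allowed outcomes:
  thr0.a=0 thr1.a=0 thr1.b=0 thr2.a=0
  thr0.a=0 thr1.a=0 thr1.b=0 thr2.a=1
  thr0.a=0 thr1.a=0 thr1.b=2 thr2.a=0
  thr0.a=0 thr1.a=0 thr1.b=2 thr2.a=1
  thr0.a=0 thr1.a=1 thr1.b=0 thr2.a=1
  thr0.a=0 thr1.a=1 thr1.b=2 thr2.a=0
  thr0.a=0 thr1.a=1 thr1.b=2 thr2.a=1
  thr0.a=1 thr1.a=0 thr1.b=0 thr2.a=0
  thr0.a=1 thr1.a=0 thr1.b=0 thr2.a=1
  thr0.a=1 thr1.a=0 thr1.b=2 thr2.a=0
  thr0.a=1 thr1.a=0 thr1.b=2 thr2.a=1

outcome vector order: (thr0.a,thr1.a,thr1.b,thr2.a)
under TSO → (0,0,0,0) (0,0,0,1) (0,0,2,0) (0,0,2,1) (0,1,2,0) (0,1,2,1) (1,0,0,0) (1,0,0,1) (1,0,2,0) (1,0,2,1)
claimed∖TSO = {(0,1,0,1)}

spurious: thr0.a=0 thr1.a=1 thr1.b=0 thr2.a=1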